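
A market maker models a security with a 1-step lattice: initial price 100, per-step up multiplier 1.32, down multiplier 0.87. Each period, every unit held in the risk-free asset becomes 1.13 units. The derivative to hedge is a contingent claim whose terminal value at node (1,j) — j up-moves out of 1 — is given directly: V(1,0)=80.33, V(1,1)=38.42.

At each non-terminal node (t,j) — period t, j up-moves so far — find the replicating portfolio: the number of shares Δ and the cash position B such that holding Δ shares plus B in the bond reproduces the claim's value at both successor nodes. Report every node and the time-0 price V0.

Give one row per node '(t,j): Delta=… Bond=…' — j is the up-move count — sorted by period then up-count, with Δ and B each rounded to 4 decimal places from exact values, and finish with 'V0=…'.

Under the risk-neutral measure, an up-move has probability p* = (R−d)/(u−d) = 0.5778 and values discount at R = 1.13.
Terminal payoffs: V(1,0)=80.3300, V(1,1)=38.4200
  t=0,j=0: stock 100.0000 → up 132.0000 (V=38.4200), down 87.0000 (V=80.3300). Price 49.6596; hedge Δ=-0.9313, bond B=142.7929.
Self-financing check: at every node Δ·S+B equals the discounted successor values.

(0,0): Delta=-0.9313 Bond=142.7929
V0=49.6596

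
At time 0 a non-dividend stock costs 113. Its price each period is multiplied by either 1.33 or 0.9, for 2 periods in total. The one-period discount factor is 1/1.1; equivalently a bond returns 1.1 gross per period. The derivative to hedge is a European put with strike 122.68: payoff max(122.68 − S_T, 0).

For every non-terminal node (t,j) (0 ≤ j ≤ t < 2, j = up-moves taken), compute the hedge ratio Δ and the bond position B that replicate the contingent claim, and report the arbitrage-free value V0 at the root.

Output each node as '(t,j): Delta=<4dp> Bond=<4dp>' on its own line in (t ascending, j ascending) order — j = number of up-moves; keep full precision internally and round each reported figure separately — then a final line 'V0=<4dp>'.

Under the risk-neutral measure, an up-move has probability p* = (R−d)/(u−d) = 0.4651 and values discount at R = 1.1.
Terminal values V(2,·): V(2,0)=31.1500, V(2,1)=0.0000, V(2,2)=0.0000
(1,0): S=101.7000. Δ = (V_up−V_dn)/(S_up−S_dn) = (0.0000−31.1500)/(135.2610−91.5300) = -0.7123. V = [p*·0.0000 + (1−p*)·31.1500]/1.1 = 15.1469. B = V − Δ·S = 87.5888.
(1,1): S=150.2900. Δ = (V_up−V_dn)/(S_up−S_dn) = (0.0000−0.0000)/(199.8857−135.2610) = 0.0000. V = [p*·0.0000 + (1−p*)·0.0000]/1.1 = 0.0000. B = V − Δ·S = 0.0000.
(0,0): S=113.0000. Δ = (V_up−V_dn)/(S_up−S_dn) = (0.0000−15.1469)/(150.2900−101.7000) = -0.3117. V = [p*·0.0000 + (1−p*)·15.1469]/1.1 = 7.3653. B = V − Δ·S = 42.5907.
Self-financing check: at every node Δ·S+B equals the discounted successor values.

(0,0): Delta=-0.3117 Bond=42.5907
(1,0): Delta=-0.7123 Bond=87.5888
(1,1): Delta=0.0000 Bond=0.0000
V0=7.3653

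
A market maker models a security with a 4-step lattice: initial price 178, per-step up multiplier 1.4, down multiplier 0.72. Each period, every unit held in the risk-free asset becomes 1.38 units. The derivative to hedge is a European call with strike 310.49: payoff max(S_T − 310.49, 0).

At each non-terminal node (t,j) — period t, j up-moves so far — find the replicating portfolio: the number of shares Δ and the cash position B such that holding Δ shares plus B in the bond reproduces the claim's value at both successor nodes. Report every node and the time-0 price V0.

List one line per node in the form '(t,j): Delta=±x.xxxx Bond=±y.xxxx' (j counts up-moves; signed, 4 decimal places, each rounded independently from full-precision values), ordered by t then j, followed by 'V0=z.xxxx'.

Risk-neutral probability p* = (R−d)/(u−d) = (1.38−0.72)/(1.4−0.72) = 0.9706.
Payoff layer (t=4): V(4,0)=0.0000, V(4,1)=0.0000, V(4,2)=0.0000, V(4,3)=41.1810, V(4,4)=373.3148
  t=3,j=0: stock 66.4381 → up 93.0134 (V=0.0000), down 47.8355 (V=0.0000). Price 0.0000; hedge Δ=0.0000, bond B=0.0000.
  t=3,j=1: stock 129.1853 → up 180.8594 (V=0.0000), down 93.0134 (V=0.0000). Price 0.0000; hedge Δ=0.0000, bond B=0.0000.
  t=3,j=2: stock 251.1936 → up 351.6710 (V=41.1810), down 180.8594 (V=0.0000). Price 28.9636; hedge Δ=0.2411, bond B=-31.5967.
  t=3,j=3: stock 488.4320 → up 683.8048 (V=373.3148), down 351.6710 (V=41.1810). Price 263.4392; hedge Δ=1.0000, bond B=-224.9928.
  t=2,j=0: stock 92.2752 → up 129.1853 (V=0.0000), down 66.4381 (V=0.0000). Price 0.0000; hedge Δ=0.0000, bond B=0.0000.
  t=2,j=1: stock 179.4240 → up 251.1936 (V=28.9636), down 129.1853 (V=0.0000). Price 20.3709; hedge Δ=0.2374, bond B=-22.2227.
  t=2,j=2: stock 348.8800 → up 488.4320 (V=263.4392), down 251.1936 (V=28.9636). Price 185.9007; hedge Δ=0.9884, bond B=-158.9164.
  t=1,j=0: stock 128.1600 → up 179.4240 (V=20.3709), down 92.2752 (V=0.0000). Price 14.3273; hedge Δ=0.2337, bond B=-15.6298.
  t=1,j=1: stock 249.2000 → up 348.8800 (V=185.9007), down 179.4240 (V=20.3709). Price 131.1827; hedge Δ=0.9768, bond B=-112.2435.
  t=0,j=0: stock 178.0000 → up 249.2000 (V=131.1827), down 128.1600 (V=14.3273). Price 92.5694; hedge Δ=0.9654, bond B=-79.2767.
Each (Δ,B) replicates both successor values, so the strategy is self-financing and V0 is arbitrage-free.

(0,0): Delta=0.9654 Bond=-79.2767
(1,0): Delta=0.2337 Bond=-15.6298
(1,1): Delta=0.9768 Bond=-112.2435
(2,0): Delta=0.0000 Bond=0.0000
(2,1): Delta=0.2374 Bond=-22.2227
(2,2): Delta=0.9884 Bond=-158.9164
(3,0): Delta=0.0000 Bond=0.0000
(3,1): Delta=0.0000 Bond=0.0000
(3,2): Delta=0.2411 Bond=-31.5967
(3,3): Delta=1.0000 Bond=-224.9928
V0=92.5694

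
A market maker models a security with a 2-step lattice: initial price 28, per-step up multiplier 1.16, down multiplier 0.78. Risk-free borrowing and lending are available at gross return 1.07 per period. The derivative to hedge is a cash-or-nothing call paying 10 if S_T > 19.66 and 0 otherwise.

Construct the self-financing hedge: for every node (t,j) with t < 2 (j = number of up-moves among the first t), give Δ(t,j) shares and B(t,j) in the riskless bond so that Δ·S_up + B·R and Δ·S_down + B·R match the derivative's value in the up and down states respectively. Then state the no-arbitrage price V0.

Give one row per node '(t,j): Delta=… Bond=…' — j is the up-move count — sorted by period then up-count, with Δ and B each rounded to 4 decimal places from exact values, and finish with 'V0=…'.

Risk-neutral probability p* = (R−d)/(u−d) = (1.07−0.78)/(1.16−0.78) = 0.7632.
Payoff layer (t=2): V(2,0)=0.0000, V(2,1)=10.0000, V(2,2)=10.0000
(1,0): S=21.8400. Δ = (V_up−V_dn)/(S_up−S_dn) = (10.0000−0.0000)/(25.3344−17.0352) = 1.2049. V = [p*·10.0000 + (1−p*)·0.0000]/1.07 = 7.1323. B = V − Δ·S = -19.1835.
(1,1): S=32.4800. Δ = (V_up−V_dn)/(S_up−S_dn) = (10.0000−10.0000)/(37.6768−25.3344) = 0.0000. V = [p*·10.0000 + (1−p*)·10.0000]/1.07 = 9.3458. B = V − Δ·S = 9.3458.
(0,0): S=28.0000. Δ = (V_up−V_dn)/(S_up−S_dn) = (9.3458−7.1323)/(32.4800−21.8400) = 0.2080. V = [p*·9.3458 + (1−p*)·7.1323]/1.07 = 8.2444. B = V − Δ·S = 2.4195.
Each (Δ,B) replicates both successor values, so the strategy is self-financing and V0 is arbitrage-free.

(0,0): Delta=0.2080 Bond=2.4195
(1,0): Delta=1.2049 Bond=-19.1835
(1,1): Delta=0.0000 Bond=9.3458
V0=8.2444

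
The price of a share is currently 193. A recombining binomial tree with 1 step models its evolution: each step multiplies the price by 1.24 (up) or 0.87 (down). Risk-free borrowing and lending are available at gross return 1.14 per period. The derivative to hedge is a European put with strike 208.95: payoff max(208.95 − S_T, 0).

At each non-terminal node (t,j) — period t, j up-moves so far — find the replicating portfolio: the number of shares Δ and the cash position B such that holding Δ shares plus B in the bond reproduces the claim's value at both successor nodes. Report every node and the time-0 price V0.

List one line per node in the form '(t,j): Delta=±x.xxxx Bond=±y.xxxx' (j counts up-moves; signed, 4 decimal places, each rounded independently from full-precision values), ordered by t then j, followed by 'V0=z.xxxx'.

Risk-neutral probability p* = (R−d)/(u−d) = (1.14−0.87)/(1.24−0.87) = 0.7297.
At expiry t=1: V(1,0)=41.0400, V(1,1)=0.0000
(0,0): S=193.0000. Δ = (V_up−V_dn)/(S_up−S_dn) = (0.0000−41.0400)/(239.3200−167.9100) = -0.5747. V = [p*·0.0000 + (1−p*)·41.0400]/1.14 = 9.7297. B = V − Δ·S = 120.6486.
Each (Δ,B) replicates both successor values, so the strategy is self-financing and V0 is arbitrage-free.

(0,0): Delta=-0.5747 Bond=120.6486
V0=9.7297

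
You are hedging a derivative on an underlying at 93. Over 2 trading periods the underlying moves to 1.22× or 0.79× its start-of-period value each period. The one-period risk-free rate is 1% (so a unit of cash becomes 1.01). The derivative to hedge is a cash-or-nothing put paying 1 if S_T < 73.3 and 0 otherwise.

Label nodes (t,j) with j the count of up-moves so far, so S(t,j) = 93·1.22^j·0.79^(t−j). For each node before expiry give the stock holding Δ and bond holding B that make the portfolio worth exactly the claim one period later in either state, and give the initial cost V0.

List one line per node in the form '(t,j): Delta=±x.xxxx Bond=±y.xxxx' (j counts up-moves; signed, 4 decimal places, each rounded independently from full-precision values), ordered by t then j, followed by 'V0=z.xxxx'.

Since d<R<u, set p* = (R−d)/(u−d) = 0.5116; price each node as the discounted p*-expectation of its children.
Terminal payoffs: V(2,0)=1.0000, V(2,1)=0.0000, V(2,2)=0.0000
  t=1,j=0: stock 73.4700 → up 89.6334 (V=0.0000), down 58.0413 (V=1.0000). Price 0.4835; hedge Δ=-0.0317, bond B=2.8091.
  t=1,j=1: stock 113.4600 → up 138.4212 (V=0.0000), down 89.6334 (V=0.0000). Price 0.0000; hedge Δ=0.0000, bond B=0.0000.
  t=0,j=0: stock 93.0000 → up 113.4600 (V=0.0000), down 73.4700 (V=0.4835). Price 0.2338; hedge Δ=-0.0121, bond B=1.3583.
Self-financing check: at every node Δ·S+B equals the discounted successor values.

(0,0): Delta=-0.0121 Bond=1.3583
(1,0): Delta=-0.0317 Bond=2.8091
(1,1): Delta=0.0000 Bond=0.0000
V0=0.2338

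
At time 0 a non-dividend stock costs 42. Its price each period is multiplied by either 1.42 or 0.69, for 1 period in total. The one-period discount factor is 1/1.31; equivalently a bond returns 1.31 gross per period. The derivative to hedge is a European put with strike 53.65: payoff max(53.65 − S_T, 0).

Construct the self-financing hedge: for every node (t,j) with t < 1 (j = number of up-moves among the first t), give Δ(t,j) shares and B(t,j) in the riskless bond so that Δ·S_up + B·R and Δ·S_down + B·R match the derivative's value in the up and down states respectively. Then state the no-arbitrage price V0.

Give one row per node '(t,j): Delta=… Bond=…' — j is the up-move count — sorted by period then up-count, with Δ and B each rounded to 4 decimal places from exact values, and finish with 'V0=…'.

(0,0): Delta=-0.8046 Bond=36.6322
V0=2.8377

Under the risk-neutral measure, an up-move has probability p* = (R−d)/(u−d) = 0.8493 and values discount at R = 1.31.
At expiry t=1: V(1,0)=24.6700, V(1,1)=0.0000
(0,0): S=42.0000. Δ = (V_up−V_dn)/(S_up−S_dn) = (0.0000−24.6700)/(59.6400−28.9800) = -0.8046. V = [p*·0.0000 + (1−p*)·24.6700]/1.31 = 2.8377. B = V − Δ·S = 36.6322.
Self-financing check: at every node Δ·S+B equals the discounted successor values.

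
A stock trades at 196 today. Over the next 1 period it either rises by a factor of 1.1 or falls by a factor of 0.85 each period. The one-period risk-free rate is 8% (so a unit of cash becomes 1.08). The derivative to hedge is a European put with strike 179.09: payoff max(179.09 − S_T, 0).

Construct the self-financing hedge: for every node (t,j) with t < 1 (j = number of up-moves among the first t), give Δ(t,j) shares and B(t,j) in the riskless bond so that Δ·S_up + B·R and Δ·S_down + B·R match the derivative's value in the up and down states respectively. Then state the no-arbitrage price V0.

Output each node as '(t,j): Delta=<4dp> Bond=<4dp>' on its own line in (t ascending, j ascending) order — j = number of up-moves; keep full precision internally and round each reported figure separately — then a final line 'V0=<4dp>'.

(0,0): Delta=-0.2549 Bond=50.8852
V0=0.9252

The replicating-portfolio and risk-neutral prices coincide; use p* = (1.08−0.85)/(1.1−0.85) = 0.9200 for the latter.
Terminal values V(1,·): V(1,0)=12.4900, V(1,1)=0.0000
  t=0,j=0: stock 196.0000 → up 215.6000 (V=0.0000), down 166.6000 (V=12.4900). Price 0.9252; hedge Δ=-0.2549, bond B=50.8852.
Root portfolio cost Δ·196+B reproduces V0=0.9252.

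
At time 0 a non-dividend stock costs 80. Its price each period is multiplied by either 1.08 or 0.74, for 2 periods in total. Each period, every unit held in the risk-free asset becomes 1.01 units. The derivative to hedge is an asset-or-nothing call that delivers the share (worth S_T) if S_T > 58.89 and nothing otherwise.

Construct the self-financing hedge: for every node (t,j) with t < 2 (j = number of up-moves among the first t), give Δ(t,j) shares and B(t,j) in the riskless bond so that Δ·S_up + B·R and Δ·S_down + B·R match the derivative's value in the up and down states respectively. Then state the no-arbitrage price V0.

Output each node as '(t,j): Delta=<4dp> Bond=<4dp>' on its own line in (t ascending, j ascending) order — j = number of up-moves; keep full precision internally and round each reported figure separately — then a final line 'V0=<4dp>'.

(0,0): Delta=1.3283 Bond=-28.0850
(1,0): Delta=3.1765 Bond=-137.7771
(1,1): Delta=1.0000 Bond=0.0000
V0=78.1797

Risk-neutral probability p* = (R−d)/(u−d) = (1.01−0.74)/(1.08−0.74) = 0.7941.
Payoff layer (t=2): V(2,0)=0.0000, V(2,1)=63.9360, V(2,2)=93.3120
  t=1,j=0: stock 59.2000 → up 63.9360 (V=63.9360), down 43.8080 (V=0.0000). Price 50.2700; hedge Δ=3.1765, bond B=-137.7771.
  t=1,j=1: stock 86.4000 → up 93.3120 (V=93.3120), down 63.9360 (V=63.9360). Price 86.4000; hedge Δ=1.0000, bond B=0.0000.
  t=0,j=0: stock 80.0000 → up 86.4000 (V=86.4000), down 59.2000 (V=50.2700). Price 78.1797; hedge Δ=1.3283, bond B=-28.0850.
Self-financing check: at every node Δ·S+B equals the discounted successor values.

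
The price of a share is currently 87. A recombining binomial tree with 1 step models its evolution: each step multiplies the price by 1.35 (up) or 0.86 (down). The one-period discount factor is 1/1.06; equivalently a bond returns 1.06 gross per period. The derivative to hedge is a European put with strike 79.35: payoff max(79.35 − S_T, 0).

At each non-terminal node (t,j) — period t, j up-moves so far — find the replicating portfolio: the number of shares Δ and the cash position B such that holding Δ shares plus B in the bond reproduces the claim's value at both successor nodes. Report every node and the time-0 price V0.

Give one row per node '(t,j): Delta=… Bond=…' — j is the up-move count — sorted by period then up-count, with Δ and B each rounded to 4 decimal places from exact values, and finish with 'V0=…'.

No-arbitrage ⇒ martingale measure with p* = (R−d)/(u−d) = 0.4082.
At expiry t=1: V(1,0)=4.5300, V(1,1)=0.0000
(0,0): S=87.0000. Δ = (V_up−V_dn)/(S_up−S_dn) = (0.0000−4.5300)/(117.4500−74.8200) = -0.1063. V = [p*·0.0000 + (1−p*)·4.5300]/1.06 = 2.5293. B = V − Δ·S = 11.7742.
Each (Δ,B) replicates both successor values, so the strategy is self-financing and V0 is arbitrage-free.

(0,0): Delta=-0.1063 Bond=11.7742
V0=2.5293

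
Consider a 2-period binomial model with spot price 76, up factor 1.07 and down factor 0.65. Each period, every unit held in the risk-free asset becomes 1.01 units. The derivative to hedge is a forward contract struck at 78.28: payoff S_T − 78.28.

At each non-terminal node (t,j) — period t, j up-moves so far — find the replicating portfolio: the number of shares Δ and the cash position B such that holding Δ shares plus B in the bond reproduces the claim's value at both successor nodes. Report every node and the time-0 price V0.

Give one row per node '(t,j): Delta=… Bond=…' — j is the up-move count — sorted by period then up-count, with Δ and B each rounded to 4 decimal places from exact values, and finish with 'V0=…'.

No-arbitrage ⇒ martingale measure with p* = (R−d)/(u−d) = 0.8571.
Terminal values V(2,·): V(2,0)=-46.1700, V(2,1)=-25.4220, V(2,2)=8.7324
(1,0): S=49.4000. Δ = (V_up−V_dn)/(S_up−S_dn) = (-25.4220−-46.1700)/(52.8580−32.1100) = 1.0000. V = [p*·-25.4220 + (1−p*)·-46.1700]/1.01 = -28.1050. B = V − Δ·S = -77.5050.
(1,1): S=81.3200. Δ = (V_up−V_dn)/(S_up−S_dn) = (8.7324−-25.4220)/(87.0124−52.8580) = 1.0000. V = [p*·8.7324 + (1−p*)·-25.4220]/1.01 = 3.8150. B = V − Δ·S = -77.5050.
(0,0): S=76.0000. Δ = (V_up−V_dn)/(S_up−S_dn) = (3.8150−-28.1050)/(81.3200−49.4000) = 1.0000. V = [p*·3.8150 + (1−p*)·-28.1050]/1.01 = -0.7376. B = V − Δ·S = -76.7376.
Root portfolio cost Δ·76+B reproduces V0=-0.7376.

(0,0): Delta=1.0000 Bond=-76.7376
(1,0): Delta=1.0000 Bond=-77.5050
(1,1): Delta=1.0000 Bond=-77.5050
V0=-0.7376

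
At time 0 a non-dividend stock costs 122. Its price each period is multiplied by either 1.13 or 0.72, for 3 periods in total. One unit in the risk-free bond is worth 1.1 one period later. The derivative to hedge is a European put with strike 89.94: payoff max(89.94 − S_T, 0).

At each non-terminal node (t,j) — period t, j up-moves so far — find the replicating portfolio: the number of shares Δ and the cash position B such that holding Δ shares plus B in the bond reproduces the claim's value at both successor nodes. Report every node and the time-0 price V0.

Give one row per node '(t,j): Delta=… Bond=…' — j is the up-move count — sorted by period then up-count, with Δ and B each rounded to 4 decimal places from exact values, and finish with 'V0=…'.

No-arbitrage ⇒ martingale measure with p* = (R−d)/(u−d) = 0.9268.
At expiry t=3: V(3,0)=44.4037, V(3,1)=18.4734, V(3,2)=0.0000, V(3,3)=0.0000
(2,0): S=63.2448. Δ = (V_up−V_dn)/(S_up−S_dn) = (18.4734−44.4037)/(71.4666−45.5363) = -1.0000. V = [p*·18.4734 + (1−p*)·44.4037]/1.1 = 18.5188. B = V − Δ·S = 81.7636.
(2,1): S=99.2592. Δ = (V_up−V_dn)/(S_up−S_dn) = (0.0000−18.4734)/(112.1629−71.4666) = -0.4539. V = [p*·0.0000 + (1−p*)·18.4734]/1.1 = 1.2288. B = V − Δ·S = 46.2858.
(2,2): S=155.7818. Δ = (V_up−V_dn)/(S_up−S_dn) = (0.0000−0.0000)/(176.0334−112.1629) = 0.0000. V = [p*·0.0000 + (1−p*)·0.0000]/1.1 = 0.0000. B = V − Δ·S = 0.0000.
(1,0): S=87.8400. Δ = (V_up−V_dn)/(S_up−S_dn) = (1.2288−18.5188)/(99.2592−63.2448) = -0.4801. V = [p*·1.2288 + (1−p*)·18.5188]/1.1 = 2.2672. B = V − Δ·S = 44.4380.
(1,1): S=137.8600. Δ = (V_up−V_dn)/(S_up−S_dn) = (0.0000−1.2288)/(155.7818−99.2592) = -0.0217. V = [p*·0.0000 + (1−p*)·1.2288]/1.1 = 0.0817. B = V − Δ·S = 3.0789.
(0,0): S=122.0000. Δ = (V_up−V_dn)/(S_up−S_dn) = (0.0817−2.2672)/(137.8600−87.8400) = -0.0437. V = [p*·0.0817 + (1−p*)·2.2672]/1.1 = 0.2197. B = V − Δ·S = 5.5501.
Each (Δ,B) replicates both successor values, so the strategy is self-financing and V0 is arbitrage-free.

(0,0): Delta=-0.0437 Bond=5.5501
(1,0): Delta=-0.4801 Bond=44.4380
(1,1): Delta=-0.0217 Bond=3.0789
(2,0): Delta=-1.0000 Bond=81.7636
(2,1): Delta=-0.4539 Bond=46.2858
(2,2): Delta=0.0000 Bond=0.0000
V0=0.2197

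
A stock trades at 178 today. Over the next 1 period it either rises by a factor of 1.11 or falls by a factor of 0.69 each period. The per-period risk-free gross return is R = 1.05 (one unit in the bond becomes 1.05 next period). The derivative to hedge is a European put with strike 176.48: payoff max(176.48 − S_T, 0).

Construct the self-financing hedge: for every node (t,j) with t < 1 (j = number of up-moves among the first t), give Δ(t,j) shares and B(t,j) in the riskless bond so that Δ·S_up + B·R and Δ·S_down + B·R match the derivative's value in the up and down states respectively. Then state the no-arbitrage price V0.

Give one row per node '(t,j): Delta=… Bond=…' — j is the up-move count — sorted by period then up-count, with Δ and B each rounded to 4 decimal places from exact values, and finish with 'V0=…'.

(0,0): Delta=-0.7178 Bond=135.0626
V0=7.3007

Under the risk-neutral measure, an up-move has probability p* = (R−d)/(u−d) = 0.8571 and values discount at R = 1.05.
Terminal payoffs: V(1,0)=53.6600, V(1,1)=0.0000
Node (0,0) S=178.0000: V=(p*·0.0000+(1−p*)·53.6600)/1.05=7.3007; Δ=(0.0000−53.6600)/(197.5800−122.8200)=-0.7178; B=V−Δ·S=135.0626
Self-financing check: at every node Δ·S+B equals the discounted successor values.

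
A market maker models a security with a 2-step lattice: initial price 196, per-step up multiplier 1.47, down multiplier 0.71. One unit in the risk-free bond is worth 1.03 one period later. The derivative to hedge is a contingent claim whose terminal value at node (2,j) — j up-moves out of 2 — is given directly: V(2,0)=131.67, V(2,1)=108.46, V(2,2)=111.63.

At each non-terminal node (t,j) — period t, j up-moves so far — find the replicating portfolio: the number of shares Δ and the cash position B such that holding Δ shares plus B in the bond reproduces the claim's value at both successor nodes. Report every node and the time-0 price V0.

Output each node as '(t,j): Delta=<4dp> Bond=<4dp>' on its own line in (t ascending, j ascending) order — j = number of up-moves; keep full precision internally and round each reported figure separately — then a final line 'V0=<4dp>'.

(0,0): Delta=-0.0789 Bond=125.5573
(1,0): Delta=-0.2195 Bond=148.8864
(1,1): Delta=0.0145 Bond=102.4258
V0=110.0966

The replicating-portfolio and risk-neutral prices coincide; use p* = (1.03−0.71)/(1.47−0.71) = 0.4211 for the latter.
Payoff layer (t=2): V(2,0)=131.6700, V(2,1)=108.4600, V(2,2)=111.6300
Node (1,0) S=139.1600: V=(p*·108.4600+(1−p*)·131.6700)/1.03=118.3470; Δ=(108.4600−131.6700)/(204.5652−98.8036)=-0.2195; B=V−Δ·S=148.8864
Node (1,1) S=288.1200: V=(p*·111.6300+(1−p*)·108.4600)/1.03=106.5968; Δ=(111.6300−108.4600)/(423.5364−204.5652)=0.0145; B=V−Δ·S=102.4258
Node (0,0) S=196.0000: V=(p*·106.5968+(1−p*)·118.3470)/1.03=110.0966; Δ=(106.5968−118.3470)/(288.1200−139.1600)=-0.0789; B=V−Δ·S=125.5573
Each (Δ,B) replicates both successor values, so the strategy is self-financing and V0 is arbitrage-free.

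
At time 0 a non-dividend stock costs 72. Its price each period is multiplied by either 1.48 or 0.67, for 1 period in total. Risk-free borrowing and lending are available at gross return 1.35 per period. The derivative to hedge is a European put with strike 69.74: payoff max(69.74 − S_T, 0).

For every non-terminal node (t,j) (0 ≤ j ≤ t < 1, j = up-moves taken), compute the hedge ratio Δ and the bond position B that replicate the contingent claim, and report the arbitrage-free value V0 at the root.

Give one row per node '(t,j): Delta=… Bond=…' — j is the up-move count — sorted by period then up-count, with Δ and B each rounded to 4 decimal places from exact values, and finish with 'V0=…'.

Under the risk-neutral measure, an up-move has probability p* = (R−d)/(u−d) = 0.8395 and values discount at R = 1.35.
Terminal payoffs: V(1,0)=21.5000, V(1,1)=0.0000
(0,0): S=72.0000. Δ = (V_up−V_dn)/(S_up−S_dn) = (0.0000−21.5000)/(106.5600−48.2400) = -0.3687. V = [p*·0.0000 + (1−p*)·21.5000]/1.35 = 2.5560. B = V − Δ·S = 29.0992.
Each (Δ,B) replicates both successor values, so the strategy is self-financing and V0 is arbitrage-free.

(0,0): Delta=-0.3687 Bond=29.0992
V0=2.5560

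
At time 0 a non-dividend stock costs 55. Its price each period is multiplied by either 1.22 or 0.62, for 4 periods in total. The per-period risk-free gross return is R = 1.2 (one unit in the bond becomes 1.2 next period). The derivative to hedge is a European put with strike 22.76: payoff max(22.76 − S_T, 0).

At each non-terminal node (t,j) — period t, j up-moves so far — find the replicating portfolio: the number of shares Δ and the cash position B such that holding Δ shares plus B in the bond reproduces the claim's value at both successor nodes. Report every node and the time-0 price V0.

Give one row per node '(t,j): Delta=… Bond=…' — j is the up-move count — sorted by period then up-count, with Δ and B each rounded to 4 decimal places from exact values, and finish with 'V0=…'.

(0,0): Delta=-0.0004 Bond=0.0218
(1,0): Delta=-0.0151 Bond=0.5279
(1,1): Delta=-0.0001 Bond=0.0088
(2,0): Delta=-0.4470 Bond=9.7652
(2,1): Delta=-0.0075 Bond=0.3186
(2,2): Delta=0.0000 Bond=0.0000
(3,0): Delta=-1.0000 Bond=18.9667
(3,1): Delta=-0.4373 Bond=11.4683
(3,2): Delta=0.0000 Bond=0.0000
(3,3): Delta=0.0000 Bond=0.0000
V0=0.0005

Since d<R<u, set p* = (R−d)/(u−d) = 0.9667; price each node as the discounted p*-expectation of its children.
Payoff layer (t=4): V(4,0)=14.6330, V(4,1)=6.7682, V(4,2)=0.0000, V(4,3)=0.0000, V(4,4)=0.0000
Node (3,0) S=13.1080: V=(p*·6.7682+(1−p*)·14.6330)/1.2=5.8586; Δ=(6.7682−14.6330)/(15.9918−8.1270)=-1.0000; B=V−Δ·S=18.9667
Node (3,1) S=25.7932: V=(p*·0.0000+(1−p*)·6.7682)/1.2=0.1880; Δ=(0.0000−6.7682)/(31.4678−15.9918)=-0.4373; B=V−Δ·S=11.4683
Node (3,2) S=50.7544: V=(p*·0.0000+(1−p*)·0.0000)/1.2=0.0000; Δ=(0.0000−0.0000)/(61.9204−31.4678)=0.0000; B=V−Δ·S=0.0000
Node (3,3) S=99.8716: V=(p*·0.0000+(1−p*)·0.0000)/1.2=0.0000; Δ=(0.0000−0.0000)/(121.8434−61.9204)=0.0000; B=V−Δ·S=0.0000
Node (2,0) S=21.1420: V=(p*·0.1880+(1−p*)·5.8586)/1.2=0.3142; Δ=(0.1880−5.8586)/(25.7932−13.1080)=-0.4470; B=V−Δ·S=9.7652
Node (2,1) S=41.6020: V=(p*·0.0000+(1−p*)·0.1880)/1.2=0.0052; Δ=(0.0000−0.1880)/(50.7544−25.7932)=-0.0075; B=V−Δ·S=0.3186
Node (2,2) S=81.8620: V=(p*·0.0000+(1−p*)·0.0000)/1.2=0.0000; Δ=(0.0000−0.0000)/(99.8716−50.7544)=0.0000; B=V−Δ·S=0.0000
Node (1,0) S=34.1000: V=(p*·0.0052+(1−p*)·0.3142)/1.2=0.0129; Δ=(0.0052−0.3142)/(41.6020−21.1420)=-0.0151; B=V−Δ·S=0.5279
Node (1,1) S=67.1000: V=(p*·0.0000+(1−p*)·0.0052)/1.2=0.0001; Δ=(0.0000−0.0052)/(81.8620−41.6020)=-0.0001; B=V−Δ·S=0.0088
Node (0,0) S=55.0000: V=(p*·0.0001+(1−p*)·0.0129)/1.2=0.0005; Δ=(0.0001−0.0129)/(67.1000−34.1000)=-0.0004; B=V−Δ·S=0.0218
Root portfolio cost Δ·55+B reproduces V0=0.0005.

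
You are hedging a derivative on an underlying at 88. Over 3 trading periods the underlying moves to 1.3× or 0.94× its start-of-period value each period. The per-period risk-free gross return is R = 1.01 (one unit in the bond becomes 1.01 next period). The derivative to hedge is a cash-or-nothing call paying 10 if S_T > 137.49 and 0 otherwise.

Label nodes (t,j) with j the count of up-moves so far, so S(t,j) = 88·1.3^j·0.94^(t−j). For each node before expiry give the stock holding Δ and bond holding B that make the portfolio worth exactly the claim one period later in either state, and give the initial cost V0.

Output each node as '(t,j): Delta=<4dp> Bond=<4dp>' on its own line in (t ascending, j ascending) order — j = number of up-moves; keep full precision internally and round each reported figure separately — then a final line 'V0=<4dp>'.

Since d<R<u, set p* = (R−d)/(u−d) = 0.1944; price each node as the discounted p*-expectation of its children.
Payoff layer (t=3): V(3,0)=0.0000, V(3,1)=0.0000, V(3,2)=10.0000, V(3,3)=10.0000
(2,0): S=77.7568. Δ = (V_up−V_dn)/(S_up−S_dn) = (0.0000−0.0000)/(101.0838−73.0914) = 0.0000. V = [p*·0.0000 + (1−p*)·0.0000]/1.01 = 0.0000. B = V − Δ·S = 0.0000.
(2,1): S=107.5360. Δ = (V_up−V_dn)/(S_up−S_dn) = (10.0000−0.0000)/(139.7968−101.0838) = 0.2583. V = [p*·10.0000 + (1−p*)·0.0000]/1.01 = 1.9252. B = V − Δ·S = -25.8526.
(2,2): S=148.7200. Δ = (V_up−V_dn)/(S_up−S_dn) = (10.0000−10.0000)/(193.3360−139.7968) = 0.0000. V = [p*·10.0000 + (1−p*)·10.0000]/1.01 = 9.9010. B = V − Δ·S = 9.9010.
(1,0): S=82.7200. Δ = (V_up−V_dn)/(S_up−S_dn) = (1.9252−0.0000)/(107.5360−77.7568) = 0.0646. V = [p*·1.9252 + (1−p*)·0.0000]/1.01 = 0.3706. B = V − Δ·S = -4.9771.
(1,1): S=114.4000. Δ = (V_up−V_dn)/(S_up−S_dn) = (9.9010−1.9252)/(148.7200−107.5360) = 0.1937. V = [p*·9.9010 + (1−p*)·1.9252]/1.01 = 3.4416. B = V − Δ·S = -18.7134.
(0,0): S=88.0000. Δ = (V_up−V_dn)/(S_up−S_dn) = (3.4416−0.3706)/(114.4000−82.7200) = 0.0969. V = [p*·3.4416 + (1−p*)·0.3706]/1.01 = 0.9582. B = V − Δ·S = -7.5723.
Each (Δ,B) replicates both successor values, so the strategy is self-financing and V0 is arbitrage-free.

(0,0): Delta=0.0969 Bond=-7.5723
(1,0): Delta=0.0646 Bond=-4.9771
(1,1): Delta=0.1937 Bond=-18.7134
(2,0): Delta=0.0000 Bond=0.0000
(2,1): Delta=0.2583 Bond=-25.8526
(2,2): Delta=0.0000 Bond=9.9010
V0=0.9582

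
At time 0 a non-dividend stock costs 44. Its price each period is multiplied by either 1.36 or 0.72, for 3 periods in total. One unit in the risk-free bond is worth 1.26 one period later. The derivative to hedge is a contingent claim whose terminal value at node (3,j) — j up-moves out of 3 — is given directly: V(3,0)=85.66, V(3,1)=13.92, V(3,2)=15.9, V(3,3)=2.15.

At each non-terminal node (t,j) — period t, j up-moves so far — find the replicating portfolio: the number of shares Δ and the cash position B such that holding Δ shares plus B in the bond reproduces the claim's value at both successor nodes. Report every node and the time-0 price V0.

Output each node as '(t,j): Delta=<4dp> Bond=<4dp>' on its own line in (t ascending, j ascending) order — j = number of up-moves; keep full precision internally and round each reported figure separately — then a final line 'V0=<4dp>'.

Risk-neutral probability p* = (R−d)/(u−d) = (1.26−0.72)/(1.36−0.72) = 0.8437.
Terminal payoffs: V(3,0)=85.6600, V(3,1)=13.9200, V(3,2)=15.9000, V(3,3)=2.1500
  t=2,j=0: stock 22.8096 → up 31.0211 (V=13.9200), down 16.4229 (V=85.6600). Price 19.9439; hedge Δ=-4.9143, bond B=132.0377.
  t=2,j=1: stock 43.0848 → up 58.5953 (V=15.9000), down 31.0211 (V=13.9200). Price 12.3735; hedge Δ=0.0718, bond B=9.2798.
  t=2,j=2: stock 81.3824 → up 110.6801 (V=2.1500), down 58.5953 (V=15.9000). Price 3.4115; hedge Δ=-0.2640, bond B=24.8958.
  t=1,j=0: stock 31.6800 → up 43.0848 (V=12.3735), down 22.8096 (V=19.9439). Price 10.7590; hedge Δ=-0.3734, bond B=22.5878.
  t=1,j=1: stock 59.8400 → up 81.3824 (V=3.4115), down 43.0848 (V=12.3735). Price 3.8189; hedge Δ=-0.2340, bond B=17.8221.
  t=0,j=0: stock 44.0000 → up 59.8400 (V=3.8189), down 31.6800 (V=10.7590). Price 3.8915; hedge Δ=-0.2465, bond B=14.7355.
Self-financing check: at every node Δ·S+B equals the discounted successor values.

(0,0): Delta=-0.2465 Bond=14.7355
(1,0): Delta=-0.3734 Bond=22.5878
(1,1): Delta=-0.2340 Bond=17.8221
(2,0): Delta=-4.9143 Bond=132.0377
(2,1): Delta=0.0718 Bond=9.2798
(2,2): Delta=-0.2640 Bond=24.8958
V0=3.8915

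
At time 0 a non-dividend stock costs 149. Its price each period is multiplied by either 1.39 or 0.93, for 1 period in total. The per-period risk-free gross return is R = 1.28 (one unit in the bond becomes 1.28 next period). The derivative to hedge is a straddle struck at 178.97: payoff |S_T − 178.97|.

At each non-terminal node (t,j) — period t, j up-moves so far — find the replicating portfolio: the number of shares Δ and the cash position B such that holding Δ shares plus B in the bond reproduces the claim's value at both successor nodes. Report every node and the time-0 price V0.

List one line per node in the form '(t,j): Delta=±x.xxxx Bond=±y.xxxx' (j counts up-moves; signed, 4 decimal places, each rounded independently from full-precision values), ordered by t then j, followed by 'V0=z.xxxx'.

(0,0): Delta=-0.1789 Bond=50.9270
V0=24.2748

Risk-neutral probability p* = (R−d)/(u−d) = (1.28−0.93)/(1.39−0.93) = 0.7609.
At expiry t=1: V(1,0)=40.4000, V(1,1)=28.1400
(0,0): S=149.0000. Δ = (V_up−V_dn)/(S_up−S_dn) = (28.1400−40.4000)/(207.1100−138.5700) = -0.1789. V = [p*·28.1400 + (1−p*)·40.4000]/1.28 = 24.2748. B = V − Δ·S = 50.9270.
Root portfolio cost Δ·149+B reproduces V0=24.2748.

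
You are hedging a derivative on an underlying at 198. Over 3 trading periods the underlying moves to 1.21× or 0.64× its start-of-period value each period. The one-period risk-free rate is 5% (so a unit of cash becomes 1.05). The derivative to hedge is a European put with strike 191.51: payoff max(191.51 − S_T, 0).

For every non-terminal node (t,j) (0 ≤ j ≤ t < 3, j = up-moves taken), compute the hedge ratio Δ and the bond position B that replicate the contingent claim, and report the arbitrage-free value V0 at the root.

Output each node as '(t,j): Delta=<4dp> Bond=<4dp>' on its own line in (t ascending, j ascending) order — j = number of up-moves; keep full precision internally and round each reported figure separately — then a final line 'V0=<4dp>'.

Since d<R<u, set p* = (R−d)/(u−d) = 0.7193; price each node as the discounted p*-expectation of its children.
Terminal values V(3,·): V(3,0)=139.6055, V(3,1)=93.3780, V(3,2)=5.9792, V(3,3)=0.0000
Node (2,0) S=81.1008: V=(p*·93.3780+(1−p*)·139.6055)/1.05=101.2897; Δ=(93.3780−139.6055)/(98.1320−51.9045)=-1.0000; B=V−Δ·S=182.3905
Node (2,1) S=153.3312: V=(p*·5.9792+(1−p*)·93.3780)/1.05=29.0593; Δ=(5.9792−93.3780)/(185.5308−98.1320)=-1.0000; B=V−Δ·S=182.3905
Node (2,2) S=289.8918: V=(p*·0.0000+(1−p*)·5.9792)/1.05=1.5985; Δ=(0.0000−5.9792)/(350.7691−185.5308)=-0.0362; B=V−Δ·S=12.0884
Node (1,0) S=126.7200: V=(p*·29.0593+(1−p*)·101.2897)/1.05=46.9852; Δ=(29.0593−101.2897)/(153.3312−81.1008)=-1.0000; B=V−Δ·S=173.7052
Node (1,1) S=239.5800: V=(p*·1.5985+(1−p*)·29.0593)/1.05=8.8636; Δ=(1.5985−29.0593)/(289.8918−153.3312)=-0.2011; B=V−Δ·S=57.0404
Node (0,0) S=198.0000: V=(p*·8.8636+(1−p*)·46.9852)/1.05=18.6328; Δ=(8.8636−46.9852)/(239.5800−126.7200)=-0.3378; B=V−Δ·S=85.5128
The time-0 hedge costs 18.6328, which is the no-arbitrage price.

(0,0): Delta=-0.3378 Bond=85.5128
(1,0): Delta=-1.0000 Bond=173.7052
(1,1): Delta=-0.2011 Bond=57.0404
(2,0): Delta=-1.0000 Bond=182.3905
(2,1): Delta=-1.0000 Bond=182.3905
(2,2): Delta=-0.0362 Bond=12.0884
V0=18.6328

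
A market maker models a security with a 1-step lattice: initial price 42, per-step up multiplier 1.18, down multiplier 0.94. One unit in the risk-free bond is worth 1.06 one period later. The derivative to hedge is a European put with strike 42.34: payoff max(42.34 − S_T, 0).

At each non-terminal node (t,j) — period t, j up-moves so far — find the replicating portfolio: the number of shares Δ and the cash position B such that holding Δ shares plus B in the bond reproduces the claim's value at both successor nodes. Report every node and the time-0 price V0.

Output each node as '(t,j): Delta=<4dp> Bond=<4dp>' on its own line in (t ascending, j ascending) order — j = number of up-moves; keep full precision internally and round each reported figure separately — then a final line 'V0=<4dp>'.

Risk-neutral probability p* = (R−d)/(u−d) = (1.06−0.94)/(1.18−0.94) = 0.5000.
Payoff layer (t=1): V(1,0)=2.8600, V(1,1)=0.0000
(0,0): S=42.0000. Δ = (V_up−V_dn)/(S_up−S_dn) = (0.0000−2.8600)/(49.5600−39.4800) = -0.2837. V = [p*·0.0000 + (1−p*)·2.8600]/1.06 = 1.3491. B = V − Δ·S = 13.2657.
Check: Δ(0,0)·S0 + B(0,0) = 1.3491 = V0.

(0,0): Delta=-0.2837 Bond=13.2657
V0=1.3491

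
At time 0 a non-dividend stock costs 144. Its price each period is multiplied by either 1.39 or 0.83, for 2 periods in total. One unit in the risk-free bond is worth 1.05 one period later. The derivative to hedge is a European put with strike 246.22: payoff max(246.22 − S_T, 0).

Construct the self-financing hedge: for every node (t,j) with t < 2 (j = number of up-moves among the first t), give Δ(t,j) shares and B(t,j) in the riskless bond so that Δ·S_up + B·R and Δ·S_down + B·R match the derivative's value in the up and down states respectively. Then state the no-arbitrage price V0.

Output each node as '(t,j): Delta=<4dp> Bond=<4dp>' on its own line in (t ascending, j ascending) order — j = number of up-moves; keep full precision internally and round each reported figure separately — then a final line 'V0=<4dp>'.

(0,0): Delta=-0.8515 Bond=206.4272
(1,0): Delta=-1.0000 Bond=234.4952
(1,1): Delta=-0.7145 Bond=189.3218
V0=83.8087

Under the risk-neutral measure, an up-move has probability p* = (R−d)/(u−d) = 0.3929 and values discount at R = 1.05.
Terminal payoffs: V(2,0)=147.0184, V(2,1)=80.0872, V(2,2)=0.0000
Node (1,0) S=119.5200: V=(p*·80.0872+(1−p*)·147.0184)/1.05=114.9752; Δ=(80.0872−147.0184)/(166.1328−99.2016)=-1.0000; B=V−Δ·S=234.4952
Node (1,1) S=200.1600: V=(p*·0.0000+(1−p*)·80.0872)/1.05=46.3089; Δ=(0.0000−80.0872)/(278.2224−166.1328)=-0.7145; B=V−Δ·S=189.3218
Node (0,0) S=144.0000: V=(p*·46.3089+(1−p*)·114.9752)/1.05=83.8087; Δ=(46.3089−114.9752)/(200.1600−119.5200)=-0.8515; B=V−Δ·S=206.4272
Each (Δ,B) replicates both successor values, so the strategy is self-financing and V0 is arbitrage-free.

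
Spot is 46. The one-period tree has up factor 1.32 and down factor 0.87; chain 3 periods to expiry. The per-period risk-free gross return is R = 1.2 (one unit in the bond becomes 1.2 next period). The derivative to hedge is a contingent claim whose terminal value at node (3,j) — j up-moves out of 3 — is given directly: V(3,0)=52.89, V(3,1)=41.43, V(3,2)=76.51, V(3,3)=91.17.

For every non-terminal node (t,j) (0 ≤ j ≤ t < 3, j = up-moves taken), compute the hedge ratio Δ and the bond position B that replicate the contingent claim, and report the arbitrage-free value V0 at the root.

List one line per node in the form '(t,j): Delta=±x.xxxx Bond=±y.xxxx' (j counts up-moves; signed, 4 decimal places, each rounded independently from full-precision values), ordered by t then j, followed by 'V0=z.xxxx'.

(0,0): Delta=0.6974 Bond=12.1053
(1,0): Delta=1.0490 Bond=0.4574
(1,1): Delta=0.6132 Bond=19.6424
(2,0): Delta=-0.7314 Bond=62.5383
(2,1): Delta=1.4757 Bond=-21.9928
(2,2): Delta=0.4065 Bond=40.1394
V0=44.1872

No-arbitrage ⇒ martingale measure with p* = (R−d)/(u−d) = 0.7333.
Terminal values V(3,·): V(3,0)=52.8900, V(3,1)=41.4300, V(3,2)=76.5100, V(3,3)=91.1700
(2,0): S=34.8174. Δ = (V_up−V_dn)/(S_up−S_dn) = (41.4300−52.8900)/(45.9590−30.2911) = -0.7314. V = [p*·41.4300 + (1−p*)·52.8900]/1.2 = 37.0717. B = V − Δ·S = 62.5383.
(2,1): S=52.8264. Δ = (V_up−V_dn)/(S_up−S_dn) = (76.5100−41.4300)/(69.7308−45.9590) = 1.4757. V = [p*·76.5100 + (1−p*)·41.4300]/1.2 = 55.9628. B = V − Δ·S = -21.9928.
(2,2): S=80.1504. Δ = (V_up−V_dn)/(S_up−S_dn) = (91.1700−76.5100)/(105.7985−69.7308) = 0.4065. V = [p*·91.1700 + (1−p*)·76.5100]/1.2 = 72.7172. B = V − Δ·S = 40.1394.
(1,0): S=40.0200. Δ = (V_up−V_dn)/(S_up−S_dn) = (55.9628−37.0717)/(52.8264−34.8174) = 1.0490. V = [p*·55.9628 + (1−p*)·37.0717]/1.2 = 42.4376. B = V − Δ·S = 0.4574.
(1,1): S=60.7200. Δ = (V_up−V_dn)/(S_up−S_dn) = (72.7172−55.9628)/(80.1504−52.8264) = 0.6132. V = [p*·72.7172 + (1−p*)·55.9628]/1.2 = 56.8745. B = V − Δ·S = 19.6424.
(0,0): S=46.0000. Δ = (V_up−V_dn)/(S_up−S_dn) = (56.8745−42.4376)/(60.7200−40.0200) = 0.6974. V = [p*·56.8745 + (1−p*)·42.4376]/1.2 = 44.1872. B = V − Δ·S = 12.1053.
Each (Δ,B) replicates both successor values, so the strategy is self-financing and V0 is arbitrage-free.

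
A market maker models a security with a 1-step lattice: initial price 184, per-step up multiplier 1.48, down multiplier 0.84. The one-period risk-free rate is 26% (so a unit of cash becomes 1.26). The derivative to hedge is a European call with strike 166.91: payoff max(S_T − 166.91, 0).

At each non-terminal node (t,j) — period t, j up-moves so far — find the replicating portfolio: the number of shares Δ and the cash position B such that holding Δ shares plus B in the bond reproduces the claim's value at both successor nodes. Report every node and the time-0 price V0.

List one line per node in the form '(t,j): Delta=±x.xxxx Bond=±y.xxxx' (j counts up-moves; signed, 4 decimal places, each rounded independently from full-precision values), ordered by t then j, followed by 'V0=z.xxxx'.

(0,0): Delta=0.8951 Bond=-109.8021
V0=54.9010

Risk-neutral probability p* = (R−d)/(u−d) = (1.26−0.84)/(1.48−0.84) = 0.6562.
Terminal values V(1,·): V(1,0)=0.0000, V(1,1)=105.4100
Node (0,0) S=184.0000: V=(p*·105.4100+(1−p*)·0.0000)/1.26=54.9010; Δ=(105.4100−0.0000)/(272.3200−154.5600)=0.8951; B=V−Δ·S=-109.8021
Root portfolio cost Δ·184+B reproduces V0=54.9010.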